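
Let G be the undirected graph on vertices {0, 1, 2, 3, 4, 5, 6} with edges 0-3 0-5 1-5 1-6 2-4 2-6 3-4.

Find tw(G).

2

A width-2 tree decomposition is:
Bags: B1 = {0, 3, 5}  B2 = {3, 4, 5}  B3 = {2, 4, 5}  B4 = {2, 5, 6}  B5 = {1, 5, 6}
Tree: B1–B2, B2–B3, B3–B4, B4–B5
Every bag has size at most 3, so the width is 3 − 1 = 2 and tw(G) ≤ 2. The edges 5–0–3–4–2–6–1–5 form a cycle, so G is not a tree and its treewidth is at least 2. Therefore the treewidth is 2.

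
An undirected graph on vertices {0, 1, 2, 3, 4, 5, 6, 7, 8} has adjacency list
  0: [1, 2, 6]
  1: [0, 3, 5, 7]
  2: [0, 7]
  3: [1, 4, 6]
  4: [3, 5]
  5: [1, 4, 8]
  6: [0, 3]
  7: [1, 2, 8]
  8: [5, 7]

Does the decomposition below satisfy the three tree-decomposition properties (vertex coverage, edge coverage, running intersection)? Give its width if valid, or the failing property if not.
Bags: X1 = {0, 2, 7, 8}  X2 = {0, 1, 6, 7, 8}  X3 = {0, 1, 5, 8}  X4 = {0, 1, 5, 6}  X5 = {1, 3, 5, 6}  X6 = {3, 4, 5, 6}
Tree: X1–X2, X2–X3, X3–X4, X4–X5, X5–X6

A tree decomposition must satisfy three properties: every vertex lies in some bag; for every edge, both endpoints lie together in some bag; and for every vertex, the bags containing it form a connected subtree. Here bags containing vertex 6 are not connected in the tree, so the decomposition is invalid.

No — bags containing vertex 6 are not connected in the tree.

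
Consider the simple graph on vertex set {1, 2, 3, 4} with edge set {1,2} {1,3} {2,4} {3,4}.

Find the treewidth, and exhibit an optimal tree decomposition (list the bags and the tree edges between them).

Treewidth 2.
One optimal decomposition is:
Bags: B1 = {1, 3, 4}  B2 = {1, 2, 4}
Tree: B1–B2

The largest bag has 3 vertices, giving width 2; this decomposition certifies tw(G) ≤ 2. Since 4–3–1–2–4 is a cycle in G, G is not acyclic. Forests are exactly the graphs of treewidth ≤ 1, so tw(G) ≥ 2. Hence tw(G) = 2 exactly.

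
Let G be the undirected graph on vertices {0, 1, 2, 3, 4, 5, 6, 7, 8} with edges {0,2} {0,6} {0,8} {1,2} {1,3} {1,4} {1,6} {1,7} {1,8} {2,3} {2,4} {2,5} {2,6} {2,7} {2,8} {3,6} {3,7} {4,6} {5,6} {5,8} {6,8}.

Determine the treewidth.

A width-3 tree decomposition is:
Bags: B1 = {1, 2, 3, 6}  B2 = {1, 2, 6, 8}  B3 = {0, 2, 6, 8}  B4 = {1, 2, 4, 6}  B5 = {2, 5, 6, 8}  B6 = {1, 2, 3, 7}
Tree: B1–B2, B2–B3, B2–B4, B3–B5, B1–B6
Each bag holds 4 vertices, so the decomposition has width 3, which upper-bounds the treewidth. For the lower bound, the 4 vertices {0, 2, 6, 8} are pairwise adjacent, and any tree decomposition puts a clique entirely inside one bag — forcing width ≥ 3. Hence tw(G) = 3 exactly.

3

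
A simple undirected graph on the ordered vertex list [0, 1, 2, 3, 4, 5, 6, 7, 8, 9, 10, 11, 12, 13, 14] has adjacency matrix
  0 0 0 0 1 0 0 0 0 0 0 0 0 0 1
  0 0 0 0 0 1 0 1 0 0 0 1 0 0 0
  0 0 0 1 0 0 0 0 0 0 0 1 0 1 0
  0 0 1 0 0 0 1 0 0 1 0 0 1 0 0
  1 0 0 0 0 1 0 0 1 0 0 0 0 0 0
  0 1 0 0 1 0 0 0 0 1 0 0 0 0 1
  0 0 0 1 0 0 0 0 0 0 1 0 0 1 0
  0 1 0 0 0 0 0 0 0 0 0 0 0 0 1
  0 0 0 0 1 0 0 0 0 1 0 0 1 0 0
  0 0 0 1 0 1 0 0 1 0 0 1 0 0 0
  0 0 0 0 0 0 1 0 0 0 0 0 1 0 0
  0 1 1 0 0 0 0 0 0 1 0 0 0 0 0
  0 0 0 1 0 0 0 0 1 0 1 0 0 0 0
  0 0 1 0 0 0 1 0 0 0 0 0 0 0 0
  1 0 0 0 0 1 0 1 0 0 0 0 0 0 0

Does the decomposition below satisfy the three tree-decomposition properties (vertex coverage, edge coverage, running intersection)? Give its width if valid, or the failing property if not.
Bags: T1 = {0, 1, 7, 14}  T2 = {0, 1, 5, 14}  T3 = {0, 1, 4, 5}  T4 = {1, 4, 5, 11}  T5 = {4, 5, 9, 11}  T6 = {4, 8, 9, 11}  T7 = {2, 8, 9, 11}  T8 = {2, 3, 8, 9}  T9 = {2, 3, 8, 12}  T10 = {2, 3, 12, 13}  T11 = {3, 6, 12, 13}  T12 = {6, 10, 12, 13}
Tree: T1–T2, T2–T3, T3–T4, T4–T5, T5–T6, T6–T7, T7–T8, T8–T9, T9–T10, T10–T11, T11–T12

Checking the three conditions: (i) the bags cover all of {0, 1, 2, 3, 4, 5, 6, 7, 8, 9, 10, 11, 12, 13, 14}; (ii) for each edge, some bag contains both endpoints; (iii) the bags containing any fixed vertex form a subtree. All hold, so the decomposition is valid with width 4 − 1 = 3.

Yes; width 3.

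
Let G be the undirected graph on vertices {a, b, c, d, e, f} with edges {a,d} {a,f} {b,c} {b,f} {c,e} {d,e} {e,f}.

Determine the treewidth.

2

A width-2 tree decomposition is:
Bags: B1 = {b, c, f}  B2 = {c, e, f}  B3 = {a, e, f}  B4 = {a, d, e}
Tree: B1–B2, B2–B3, B3–B4
Each bag holds 3 vertices, so the decomposition has width 2, which upper-bounds the treewidth. The edges b–c–e–f–b form a cycle, so G is not a tree and its treewidth is at least 2. The upper and lower bounds meet at 2, so that is the treewidth.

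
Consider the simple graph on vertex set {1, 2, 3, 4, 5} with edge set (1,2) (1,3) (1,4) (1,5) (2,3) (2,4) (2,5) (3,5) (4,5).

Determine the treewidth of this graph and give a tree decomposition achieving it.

Treewidth 3.
One optimal decomposition is:
Bags: B1 = {1, 2, 4, 5}  B2 = {1, 2, 3, 5}
Tree: B1–B2

The largest bag has 4 vertices, giving width 3; this decomposition certifies tw(G) ≤ 3. On the other hand G contains the 4-clique {1, 2, 3, 5}. A clique must lie in a single bag of any decomposition, so no decomposition can have width below 3. Hence tw(G) = 3 exactly.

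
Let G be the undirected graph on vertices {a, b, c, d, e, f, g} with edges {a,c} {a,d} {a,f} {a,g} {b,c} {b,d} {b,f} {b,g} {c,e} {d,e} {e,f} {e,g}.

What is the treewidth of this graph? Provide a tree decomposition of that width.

Treewidth 3.
One such decomposition:
Bags: B1 = {a, b, e, g}  B2 = {a, b, d, e}  B3 = {a, b, e, f}  B4 = {a, b, c, e}
Tree: B1–B2, B2–B3, B3–B4

Each bag holds 4 vertices, so the decomposition has width 3, which upper-bounds the treewidth. For the lower bound: the 4 vertex sets {e,g}, {a,d}, {b}, {f} are disjoint, each induces a connected subgraph, and every pair is joined by at least one edge of G. Contracting each set to a single vertex therefore yields K_{4} as a minor, and since treewidth is minor-monotone, tw(G) ≥ tw(K_{4}) = 3. Hence tw(G) = 3 exactly.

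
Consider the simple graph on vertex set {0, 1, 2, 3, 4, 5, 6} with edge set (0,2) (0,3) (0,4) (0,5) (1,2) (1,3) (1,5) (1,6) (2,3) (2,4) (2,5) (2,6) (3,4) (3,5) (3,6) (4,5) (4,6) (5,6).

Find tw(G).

A width-4 tree decomposition is:
Bags: B1 = {2, 3, 4, 5, 6}  B2 = {0, 2, 3, 4, 5}  B3 = {1, 2, 3, 5, 6}
Tree: B1–B2, B1–B3
The largest bag has 5 vertices, giving width 4; this decomposition certifies tw(G) ≤ 4. Conversely, {1, 2, 3, 5, 6} is a clique of size 5, and the vertices of any clique must share a bag in every tree decomposition; so some bag has ≥ 5 vertices and tw(G) ≥ 4. Combining the bounds, tw(G) = 4.

4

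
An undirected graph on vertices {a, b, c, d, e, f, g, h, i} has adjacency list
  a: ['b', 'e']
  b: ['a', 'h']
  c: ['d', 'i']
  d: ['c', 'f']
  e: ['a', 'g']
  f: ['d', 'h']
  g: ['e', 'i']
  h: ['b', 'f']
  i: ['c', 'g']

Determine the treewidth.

2

A width-2 tree decomposition is:
Bags: B1 = {e, g, i}  B2 = {a, e, i}  B3 = {a, b, i}  B4 = {b, h, i}  B5 = {f, h, i}  B6 = {d, f, i}  B7 = {c, d, i}
Tree: B1–B2, B2–B3, B3–B4, B4–B5, B5–B6, B6–B7
Every bag has size at most 3, so the width is 3 − 1 = 2 and tw(G) ≤ 2. Since i–g–e–a–b–h–f–d–c–i is a cycle in G, G is not acyclic. Forests are exactly the graphs of treewidth ≤ 1, so tw(G) ≥ 2. Hence tw(G) = 2 exactly.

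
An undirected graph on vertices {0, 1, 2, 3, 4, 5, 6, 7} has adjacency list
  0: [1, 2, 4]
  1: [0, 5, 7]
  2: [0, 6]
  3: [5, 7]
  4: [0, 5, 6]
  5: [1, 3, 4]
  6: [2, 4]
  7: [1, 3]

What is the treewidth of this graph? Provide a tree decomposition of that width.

Treewidth 2.
One optimal decomposition is:
Bags: B1 = {0, 2, 6}  B2 = {0, 4, 6}  B3 = {0, 1, 4}  B4 = {1, 4, 5}  B5 = {1, 5, 7}  B6 = {3, 5, 7}
Tree: B1–B2, B2–B3, B3–B4, B4–B5, B5–B6

The largest bag has 3 vertices, giving width 2; this decomposition certifies tw(G) ≤ 2. Since 2–6–4–0–2 is a cycle in G, G is not acyclic. Forests are exactly the graphs of treewidth ≤ 1, so tw(G) ≥ 2. Hence tw(G) = 2 exactly.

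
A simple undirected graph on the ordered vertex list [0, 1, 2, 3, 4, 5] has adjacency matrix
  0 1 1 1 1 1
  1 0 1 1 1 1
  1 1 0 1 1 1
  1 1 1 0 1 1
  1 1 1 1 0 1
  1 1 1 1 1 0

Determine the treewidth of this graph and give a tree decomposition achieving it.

Treewidth 5.
One optimal decomposition is:
Bags: B1 = {0, 1, 2, 3, 4, 5}
Tree: (single bag)

With just one bag of size 6, the width is 6 − 1 = 5, so tw(G) ≤ 5. For the lower bound, the 6 vertices {0, 1, 2, 3, 4, 5} are pairwise adjacent, and any tree decomposition puts a clique entirely inside one bag — forcing width ≥ 5. Therefore the treewidth is 5.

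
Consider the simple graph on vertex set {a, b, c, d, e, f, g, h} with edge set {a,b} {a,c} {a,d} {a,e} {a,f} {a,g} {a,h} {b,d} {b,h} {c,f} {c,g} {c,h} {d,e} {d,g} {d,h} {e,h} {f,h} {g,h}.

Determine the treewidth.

3

A width-3 tree decomposition is:
Bags: B1 = {a, c, g, h}  B2 = {a, d, g, h}  B3 = {a, c, f, h}  B4 = {a, d, e, h}  B5 = {a, b, d, h}
Tree: B1–B2, B1–B3, B2–B4, B4–B5
Each bag holds 4 vertices, so the decomposition has width 3, which upper-bounds the treewidth. For the lower bound, the 4 vertices {a, d, g, h} are pairwise adjacent, and any tree decomposition puts a clique entirely inside one bag — forcing width ≥ 3. Combining the bounds, tw(G) = 3.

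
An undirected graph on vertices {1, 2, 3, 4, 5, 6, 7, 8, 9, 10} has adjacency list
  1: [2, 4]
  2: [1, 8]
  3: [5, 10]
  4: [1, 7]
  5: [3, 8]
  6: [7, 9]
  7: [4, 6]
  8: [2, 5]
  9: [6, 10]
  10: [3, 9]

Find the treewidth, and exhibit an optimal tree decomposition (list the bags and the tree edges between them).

Treewidth 2.
One such decomposition:
Bags: B1 = {4, 6, 7}  B2 = {4, 6, 9}  B3 = {4, 9, 10}  B4 = {3, 4, 10}  B5 = {3, 4, 5}  B6 = {4, 5, 8}  B7 = {2, 4, 8}  B8 = {1, 2, 4}
Tree: B1–B2, B2–B3, B3–B4, B4–B5, B5–B6, B6–B7, B7–B8

Every bag has size at most 3, so the width is 3 − 1 = 2 and tw(G) ≤ 2. Since 4–7–6–9–10–3–5–8–2–1–4 is a cycle in G, G is not acyclic. Forests are exactly the graphs of treewidth ≤ 1, so tw(G) ≥ 2. Combining the bounds, tw(G) = 2.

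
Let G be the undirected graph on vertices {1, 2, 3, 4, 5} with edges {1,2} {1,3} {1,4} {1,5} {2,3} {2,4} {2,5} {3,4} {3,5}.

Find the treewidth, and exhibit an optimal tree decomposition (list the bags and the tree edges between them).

Every bag has size at most 4, so the width is 4 − 1 = 3 and tw(G) ≤ 3. Conversely, {1, 2, 3, 4} is a clique of size 4, and the vertices of any clique must share a bag in every tree decomposition; so some bag has ≥ 4 vertices and tw(G) ≥ 3. Combining the bounds, tw(G) = 3.

Treewidth 3.
One such decomposition:
Bags: B1 = {1, 2, 3, 5}  B2 = {1, 2, 3, 4}
Tree: B1–B2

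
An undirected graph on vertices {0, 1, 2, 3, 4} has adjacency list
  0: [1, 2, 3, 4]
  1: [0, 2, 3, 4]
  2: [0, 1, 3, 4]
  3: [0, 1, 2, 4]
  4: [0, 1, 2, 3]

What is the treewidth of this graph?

A width-4 tree decomposition is:
Bags: B1 = {0, 1, 2, 3, 4}
Tree: (single bag)
With just one bag of size 5, the width is 5 − 1 = 4, so tw(G) ≤ 4. Conversely, {0, 1, 2, 3, 4} is a clique of size 5, and the vertices of any clique must share a bag in every tree decomposition; so some bag has ≥ 5 vertices and tw(G) ≥ 4. Therefore the treewidth is 4.

4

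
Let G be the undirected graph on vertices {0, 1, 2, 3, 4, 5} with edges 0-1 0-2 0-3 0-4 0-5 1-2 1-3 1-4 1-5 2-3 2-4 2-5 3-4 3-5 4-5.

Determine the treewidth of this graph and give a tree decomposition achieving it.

A single bag containing all 6 vertices is trivially a valid decomposition of width 5. On the other hand G contains the 6-clique {0, 1, 2, 3, 4, 5}. A clique must lie in a single bag of any decomposition, so no decomposition can have width below 5. Hence tw(G) = 5 exactly.

Treewidth 5.
Bags: B1 = {0, 1, 2, 3, 4, 5}
Tree: (single bag)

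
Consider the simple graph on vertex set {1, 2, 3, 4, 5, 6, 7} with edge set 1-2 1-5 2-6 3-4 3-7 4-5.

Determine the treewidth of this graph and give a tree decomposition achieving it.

Treewidth 1.
Bags: B1 = {3, 7}  B2 = {3, 4}  B3 = {4, 5}  B4 = {1, 5}  B5 = {1, 2}  B6 = {2, 6}
Tree: B1–B2, B2–B3, B3–B4, B4–B5, B5–B6

Each bag holds 2 vertices, so the decomposition has width 1, which upper-bounds the treewidth. Any graph with an edge has treewidth ≥ 1, and G has the edge 7–3. Therefore the treewidth is 1.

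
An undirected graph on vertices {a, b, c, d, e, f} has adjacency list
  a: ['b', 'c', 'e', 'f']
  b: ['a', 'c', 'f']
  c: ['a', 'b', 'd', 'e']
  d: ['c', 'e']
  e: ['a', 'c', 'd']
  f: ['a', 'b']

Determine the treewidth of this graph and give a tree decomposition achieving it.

Each bag holds 3 vertices, so the decomposition has width 2, which upper-bounds the treewidth. Conversely, {c, d, e} is a clique of size 3, and the vertices of any clique must share a bag in every tree decomposition; so some bag has ≥ 3 vertices and tw(G) ≥ 2. Combining the bounds, tw(G) = 2.

Treewidth 2.
One optimal decomposition is:
Bags: B1 = {a, b, c}  B2 = {a, c, e}  B3 = {c, d, e}  B4 = {a, b, f}
Tree: B1–B2, B2–B3, B1–B4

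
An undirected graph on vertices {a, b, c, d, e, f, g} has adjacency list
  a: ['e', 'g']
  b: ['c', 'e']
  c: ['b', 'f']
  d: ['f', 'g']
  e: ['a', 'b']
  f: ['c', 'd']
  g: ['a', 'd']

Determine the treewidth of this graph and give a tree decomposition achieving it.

Treewidth 2.
One such decomposition:
Bags: B1 = {a, d, g}  B2 = {a, d, f}  B3 = {a, c, f}  B4 = {a, b, c}  B5 = {a, b, e}
Tree: B1–B2, B2–B3, B3–B4, B4–B5

Every bag has size at most 3, so the width is 3 − 1 = 2 and tw(G) ≤ 2. Since a–g–d–f–c–b–e–a is a cycle in G, G is not acyclic. Forests are exactly the graphs of treewidth ≤ 1, so tw(G) ≥ 2. Hence tw(G) = 2 exactly.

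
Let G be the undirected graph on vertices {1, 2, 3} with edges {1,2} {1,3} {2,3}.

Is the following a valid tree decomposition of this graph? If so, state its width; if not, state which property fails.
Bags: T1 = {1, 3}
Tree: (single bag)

A tree decomposition must satisfy three properties: every vertex lies in some bag; for every edge, both endpoints lie together in some bag; and for every vertex, the bags containing it form a connected subtree. Here vertex 2 appears in no bag, so the decomposition is invalid.

No — vertex 2 appears in no bag.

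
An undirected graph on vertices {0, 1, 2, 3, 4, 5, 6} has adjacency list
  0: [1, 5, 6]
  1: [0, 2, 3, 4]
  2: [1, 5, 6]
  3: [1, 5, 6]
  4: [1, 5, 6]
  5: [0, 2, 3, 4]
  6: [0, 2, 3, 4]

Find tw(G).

3

A width-3 tree decomposition is:
Bags: B1 = {1, 2, 5, 6}  B2 = {1, 4, 5, 6}  B3 = {0, 1, 5, 6}  B4 = {1, 3, 5, 6}
Tree: B1–B2, B2–B3, B3–B4
The largest bag has 4 vertices, giving width 3; this decomposition certifies tw(G) ≤ 3. For the lower bound: the 4 vertex sets {2,6}, {4,5}, {1}, {0} are disjoint, each induces a connected subgraph, and every pair is joined by at least one edge of G. Contracting each set to a single vertex therefore yields K_{4} as a minor, and since treewidth is minor-monotone, tw(G) ≥ tw(K_{4}) = 3. Hence tw(G) = 3 exactly.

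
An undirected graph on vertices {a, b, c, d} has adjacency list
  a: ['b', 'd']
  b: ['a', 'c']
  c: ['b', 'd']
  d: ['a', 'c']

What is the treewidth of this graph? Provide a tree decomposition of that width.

Each bag holds 3 vertices, so the decomposition has width 2, which upper-bounds the treewidth. Since b–a–d–c–b is a cycle in G, G is not acyclic. Forests are exactly the graphs of treewidth ≤ 1, so tw(G) ≥ 2. Hence tw(G) = 2 exactly.

Treewidth 2.
One such decomposition:
Bags: B1 = {a, b, d}  B2 = {b, c, d}
Tree: B1–B2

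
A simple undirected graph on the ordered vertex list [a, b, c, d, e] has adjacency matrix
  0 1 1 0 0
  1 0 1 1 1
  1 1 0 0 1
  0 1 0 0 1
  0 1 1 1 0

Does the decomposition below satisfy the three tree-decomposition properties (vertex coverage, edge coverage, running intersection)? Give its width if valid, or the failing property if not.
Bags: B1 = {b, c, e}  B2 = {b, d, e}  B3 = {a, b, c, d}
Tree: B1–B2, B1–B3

No — bags containing vertex d are not connected in the tree.

A tree decomposition must satisfy three properties: every vertex lies in some bag; for every edge, both endpoints lie together in some bag; and for every vertex, the bags containing it form a connected subtree. Here bags containing vertex d are not connected in the tree, so the decomposition is invalid.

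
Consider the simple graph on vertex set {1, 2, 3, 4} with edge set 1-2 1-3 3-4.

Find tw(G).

A width-1 tree decomposition is:
Bags: B1 = {3, 4}  B2 = {1, 3}  B3 = {1, 2}
Tree: B1–B2, B2–B3
Every bag has size at most 2, so the width is 2 − 1 = 1 and tw(G) ≤ 1. Any graph with an edge has treewidth ≥ 1, and G has the edge 4–3. Therefore the treewidth is 1.

1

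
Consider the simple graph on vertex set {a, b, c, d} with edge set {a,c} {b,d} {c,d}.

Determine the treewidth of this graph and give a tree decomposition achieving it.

Treewidth 1.
One optimal decomposition is:
Bags: B1 = {b, d}  B2 = {c, d}  B3 = {a, c}
Tree: B1–B2, B2–B3

Every bag has size at most 2, so the width is 2 − 1 = 1 and tw(G) ≤ 1. Any graph with an edge has treewidth ≥ 1, and G has the edge b–d. Hence tw(G) = 1 exactly.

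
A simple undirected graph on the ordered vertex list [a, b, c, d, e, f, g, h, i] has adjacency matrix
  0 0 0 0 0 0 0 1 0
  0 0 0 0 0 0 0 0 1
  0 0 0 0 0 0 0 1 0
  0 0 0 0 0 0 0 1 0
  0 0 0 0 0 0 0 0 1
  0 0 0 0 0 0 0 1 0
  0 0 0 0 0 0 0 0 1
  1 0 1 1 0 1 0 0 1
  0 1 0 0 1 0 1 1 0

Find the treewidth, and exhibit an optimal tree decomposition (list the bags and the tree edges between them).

Each bag holds 2 vertices, so the decomposition has width 1, which upper-bounds the treewidth. Any graph with an edge has treewidth ≥ 1, and G has the edge g–i. Therefore the treewidth is 1.

Treewidth 1.
One such decomposition:
Bags: B1 = {g, i}  B2 = {h, i}  B3 = {e, i}  B4 = {c, h}  B5 = {b, i}  B6 = {a, h}  B7 = {d, h}  B8 = {f, h}
Tree: B1–B2, B2–B3, B2–B4, B3–B5, B2–B6, B6–B7, B6–B8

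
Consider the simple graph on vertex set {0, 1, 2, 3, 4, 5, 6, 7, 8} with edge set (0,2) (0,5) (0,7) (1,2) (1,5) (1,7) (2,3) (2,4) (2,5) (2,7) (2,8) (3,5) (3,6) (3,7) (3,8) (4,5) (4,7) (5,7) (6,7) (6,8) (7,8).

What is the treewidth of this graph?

3

A width-3 tree decomposition is:
Bags: B1 = {2, 3, 7, 8}  B2 = {2, 3, 5, 7}  B3 = {3, 6, 7, 8}  B4 = {0, 2, 5, 7}  B5 = {1, 2, 5, 7}  B6 = {2, 4, 5, 7}
Tree: B1–B2, B1–B3, B2–B4, B4–B5, B5–B6
Every bag has size at most 4, so the width is 4 − 1 = 3 and tw(G) ≤ 3. For the lower bound, the 4 vertices {2, 3, 7, 8} are pairwise adjacent, and any tree decomposition puts a clique entirely inside one bag — forcing width ≥ 3. The upper and lower bounds meet at 3, so that is the treewidth.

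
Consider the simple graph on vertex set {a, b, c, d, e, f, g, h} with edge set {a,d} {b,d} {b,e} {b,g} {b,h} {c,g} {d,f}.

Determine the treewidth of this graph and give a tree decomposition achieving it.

Treewidth 1.
One optimal decomposition is:
Bags: B1 = {b, h}  B2 = {b, d}  B3 = {a, d}  B4 = {b, g}  B5 = {d, f}  B6 = {c, g}  B7 = {b, e}
Tree: B1–B2, B2–B3, B2–B4, B3–B5, B4–B6, B2–B7

Each bag holds 2 vertices, so the decomposition has width 1, which upper-bounds the treewidth. Any graph with an edge has treewidth ≥ 1, and G has the edge b–h. Therefore the treewidth is 1.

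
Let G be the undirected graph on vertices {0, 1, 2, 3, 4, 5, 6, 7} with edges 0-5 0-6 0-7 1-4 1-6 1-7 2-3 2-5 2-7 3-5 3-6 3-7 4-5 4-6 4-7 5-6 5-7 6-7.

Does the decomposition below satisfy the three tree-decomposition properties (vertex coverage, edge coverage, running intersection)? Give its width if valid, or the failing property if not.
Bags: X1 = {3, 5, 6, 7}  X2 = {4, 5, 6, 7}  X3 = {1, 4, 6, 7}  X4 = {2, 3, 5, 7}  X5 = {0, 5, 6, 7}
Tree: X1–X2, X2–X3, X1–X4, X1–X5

Yes; width 3.

Every vertex of G appears in some bag (union = {0, 1, 2, 3, 4, 5, 6, 7}); every edge is covered by a bag; and for each vertex v the set of bags containing v is connected in the bag tree. The decomposition is therefore valid. The largest bag has 4 vertices, so the width is 3.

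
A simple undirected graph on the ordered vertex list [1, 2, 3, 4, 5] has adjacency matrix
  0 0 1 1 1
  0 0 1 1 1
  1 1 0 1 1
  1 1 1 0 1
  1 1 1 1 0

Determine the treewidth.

A width-3 tree decomposition is:
Bags: B1 = {1, 3, 4, 5}  B2 = {2, 3, 4, 5}
Tree: B1–B2
The largest bag has 4 vertices, giving width 3; this decomposition certifies tw(G) ≤ 3. Conversely, {1, 3, 4, 5} is a clique of size 4, and the vertices of any clique must share a bag in every tree decomposition; so some bag has ≥ 4 vertices and tw(G) ≥ 3. Combining the bounds, tw(G) = 3.

3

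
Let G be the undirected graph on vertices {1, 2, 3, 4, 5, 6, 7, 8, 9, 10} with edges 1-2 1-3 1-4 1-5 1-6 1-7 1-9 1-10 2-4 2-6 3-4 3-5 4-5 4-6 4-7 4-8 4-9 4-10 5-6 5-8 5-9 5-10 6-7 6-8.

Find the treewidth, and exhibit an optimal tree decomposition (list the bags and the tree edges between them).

Treewidth 3.
Bags: B1 = {1, 4, 6, 7}  B2 = {1, 4, 5, 6}  B3 = {4, 5, 6, 8}  B4 = {1, 4, 5, 10}  B5 = {1, 2, 4, 6}  B6 = {1, 4, 5, 9}  B7 = {1, 3, 4, 5}
Tree: B1–B2, B2–B3, B2–B4, B2–B5, B4–B6, B4–B7

The largest bag has 4 vertices, giving width 3; this decomposition certifies tw(G) ≤ 3. On the other hand G contains the 4-clique {4, 5, 6, 8}. A clique must lie in a single bag of any decomposition, so no decomposition can have width below 3. The upper and lower bounds meet at 3, so that is the treewidth.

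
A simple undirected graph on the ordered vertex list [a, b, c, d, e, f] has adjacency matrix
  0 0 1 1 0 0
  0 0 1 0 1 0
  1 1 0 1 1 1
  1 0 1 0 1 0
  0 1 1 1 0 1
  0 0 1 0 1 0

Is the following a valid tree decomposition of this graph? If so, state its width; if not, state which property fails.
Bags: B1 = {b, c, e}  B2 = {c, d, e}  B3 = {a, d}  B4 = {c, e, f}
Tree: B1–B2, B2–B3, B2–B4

A tree decomposition must satisfy three properties: every vertex lies in some bag; for every edge, both endpoints lie together in some bag; and for every vertex, the bags containing it form a connected subtree. Here edge (c,a) lies in no bag, so the decomposition is invalid.

No — edge (c,a) lies in no bag.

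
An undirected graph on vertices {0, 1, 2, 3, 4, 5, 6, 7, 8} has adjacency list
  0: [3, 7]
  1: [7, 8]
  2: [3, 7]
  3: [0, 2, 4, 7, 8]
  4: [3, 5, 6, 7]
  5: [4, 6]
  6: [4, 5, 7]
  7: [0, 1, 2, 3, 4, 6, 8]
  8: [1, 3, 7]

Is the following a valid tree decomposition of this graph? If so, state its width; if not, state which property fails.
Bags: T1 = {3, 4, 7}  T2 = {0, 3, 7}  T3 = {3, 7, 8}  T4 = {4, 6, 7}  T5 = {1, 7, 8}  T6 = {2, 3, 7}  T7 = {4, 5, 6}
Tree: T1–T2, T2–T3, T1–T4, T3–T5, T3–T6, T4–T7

Checking the three conditions: (i) the bags cover all of {0, 1, 2, 3, 4, 5, 6, 7, 8}; (ii) for each edge, some bag contains both endpoints; (iii) the bags containing any fixed vertex form a subtree. All hold, so the decomposition is valid with width 3 − 1 = 2.

Yes; width 2.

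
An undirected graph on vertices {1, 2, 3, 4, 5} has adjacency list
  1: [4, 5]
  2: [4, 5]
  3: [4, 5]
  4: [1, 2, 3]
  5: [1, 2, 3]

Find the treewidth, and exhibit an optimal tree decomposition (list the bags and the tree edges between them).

The largest bag has 3 vertices, giving width 2; this decomposition certifies tw(G) ≤ 2. The edges 5–2–4–3–5 form a cycle, so G is not a tree and its treewidth is at least 2. Hence tw(G) = 2 exactly.

Treewidth 2.
One optimal decomposition is:
Bags: B1 = {2, 4, 5}  B2 = {3, 4, 5}  B3 = {1, 4, 5}
Tree: B1–B2, B2–B3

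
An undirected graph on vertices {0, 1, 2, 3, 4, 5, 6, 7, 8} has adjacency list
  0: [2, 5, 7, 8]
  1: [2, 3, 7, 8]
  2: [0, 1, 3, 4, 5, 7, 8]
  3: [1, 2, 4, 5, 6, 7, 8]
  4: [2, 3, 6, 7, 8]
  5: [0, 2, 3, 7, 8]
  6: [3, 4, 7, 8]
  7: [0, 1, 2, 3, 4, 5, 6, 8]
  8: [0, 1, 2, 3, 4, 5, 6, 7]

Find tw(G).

4

A width-4 tree decomposition is:
Bags: B1 = {2, 3, 5, 7, 8}  B2 = {2, 3, 4, 7, 8}  B3 = {1, 2, 3, 7, 8}  B4 = {3, 4, 6, 7, 8}  B5 = {0, 2, 5, 7, 8}
Tree: B1–B2, B1–B3, B2–B4, B1–B5
Every bag has size at most 5, so the width is 5 − 1 = 4 and tw(G) ≤ 4. For the lower bound, the 5 vertices {0, 2, 5, 7, 8} are pairwise adjacent, and any tree decomposition puts a clique entirely inside one bag — forcing width ≥ 4. Therefore the treewidth is 4.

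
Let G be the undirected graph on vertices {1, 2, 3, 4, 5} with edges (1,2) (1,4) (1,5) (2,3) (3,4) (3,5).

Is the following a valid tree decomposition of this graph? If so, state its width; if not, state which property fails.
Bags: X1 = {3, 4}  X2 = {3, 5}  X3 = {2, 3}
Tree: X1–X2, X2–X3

A tree decomposition must satisfy three properties: every vertex lies in some bag; for every edge, both endpoints lie together in some bag; and for every vertex, the bags containing it form a connected subtree. Here vertex 1 appears in no bag, so the decomposition is invalid.

No — vertex 1 appears in no bag.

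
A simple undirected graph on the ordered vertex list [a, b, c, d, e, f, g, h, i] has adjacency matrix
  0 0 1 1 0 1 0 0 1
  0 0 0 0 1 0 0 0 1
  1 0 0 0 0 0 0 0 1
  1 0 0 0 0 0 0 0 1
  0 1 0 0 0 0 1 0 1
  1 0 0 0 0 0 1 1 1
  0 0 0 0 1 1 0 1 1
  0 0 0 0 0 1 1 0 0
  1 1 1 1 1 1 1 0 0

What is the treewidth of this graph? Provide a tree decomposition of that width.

The largest bag has 3 vertices, giving width 2; this decomposition certifies tw(G) ≤ 2. Conversely, {f, g, h} is a clique of size 3, and the vertices of any clique must share a bag in every tree decomposition; so some bag has ≥ 3 vertices and tw(G) ≥ 2. The upper and lower bounds meet at 2, so that is the treewidth.

Treewidth 2.
One optimal decomposition is:
Bags: B1 = {a, d, i}  B2 = {a, f, i}  B3 = {f, g, i}  B4 = {e, g, i}  B5 = {f, g, h}  B6 = {a, c, i}  B7 = {b, e, i}
Tree: B1–B2, B2–B3, B3–B4, B3–B5, B2–B6, B4–B7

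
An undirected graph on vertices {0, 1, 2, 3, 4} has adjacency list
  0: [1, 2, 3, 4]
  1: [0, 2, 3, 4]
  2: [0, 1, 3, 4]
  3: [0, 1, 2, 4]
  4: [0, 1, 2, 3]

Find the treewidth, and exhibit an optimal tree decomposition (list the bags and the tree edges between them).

Treewidth 4.
One optimal decomposition is:
Bags: B1 = {0, 1, 2, 3, 4}
Tree: (single bag)

A single bag containing all 5 vertices is trivially a valid decomposition of width 4. Conversely, {0, 1, 2, 3, 4} is a clique of size 5, and the vertices of any clique must share a bag in every tree decomposition; so some bag has ≥ 5 vertices and tw(G) ≥ 4. The upper and lower bounds meet at 4, so that is the treewidth.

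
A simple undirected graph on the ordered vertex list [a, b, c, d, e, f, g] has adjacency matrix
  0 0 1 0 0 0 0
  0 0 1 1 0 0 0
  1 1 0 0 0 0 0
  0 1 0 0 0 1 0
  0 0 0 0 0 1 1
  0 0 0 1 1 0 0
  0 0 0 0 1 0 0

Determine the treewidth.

1

A width-1 tree decomposition is:
Bags: B1 = {a, c}  B2 = {b, c}  B3 = {b, d}  B4 = {d, f}  B5 = {e, f}  B6 = {e, g}
Tree: B1–B2, B2–B3, B3–B4, B4–B5, B5–B6
Every bag has size at most 2, so the width is 2 − 1 = 1 and tw(G) ≤ 1. Any graph with an edge has treewidth ≥ 1, and G has the edge a–c. The upper and lower bounds meet at 1, so that is the treewidth.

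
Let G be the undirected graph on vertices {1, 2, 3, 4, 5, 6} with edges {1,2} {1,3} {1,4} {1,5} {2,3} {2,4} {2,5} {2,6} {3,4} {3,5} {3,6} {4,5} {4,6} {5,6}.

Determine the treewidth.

4

A width-4 tree decomposition is:
Bags: B1 = {2, 3, 4, 5, 6}  B2 = {1, 2, 3, 4, 5}
Tree: B1–B2
Each bag holds 5 vertices, so the decomposition has width 4, which upper-bounds the treewidth. Conversely, {1, 2, 3, 4, 5} is a clique of size 5, and the vertices of any clique must share a bag in every tree decomposition; so some bag has ≥ 5 vertices and tw(G) ≥ 4. The upper and lower bounds meet at 4, so that is the treewidth.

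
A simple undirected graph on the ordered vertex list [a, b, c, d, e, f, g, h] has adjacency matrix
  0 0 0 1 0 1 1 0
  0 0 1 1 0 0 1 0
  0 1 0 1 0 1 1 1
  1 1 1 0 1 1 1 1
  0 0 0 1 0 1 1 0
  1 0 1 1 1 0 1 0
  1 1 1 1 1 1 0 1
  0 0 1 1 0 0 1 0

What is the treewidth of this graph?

A width-3 tree decomposition is:
Bags: B1 = {c, d, f, g}  B2 = {a, d, f, g}  B3 = {c, d, g, h}  B4 = {b, c, d, g}  B5 = {d, e, f, g}
Tree: B1–B2, B1–B3, B3–B4, B2–B5
Every bag has size at most 4, so the width is 4 − 1 = 3 and tw(G) ≤ 3. For the lower bound, the 4 vertices {c, d, g, h} are pairwise adjacent, and any tree decomposition puts a clique entirely inside one bag — forcing width ≥ 3. Combining the bounds, tw(G) = 3.

3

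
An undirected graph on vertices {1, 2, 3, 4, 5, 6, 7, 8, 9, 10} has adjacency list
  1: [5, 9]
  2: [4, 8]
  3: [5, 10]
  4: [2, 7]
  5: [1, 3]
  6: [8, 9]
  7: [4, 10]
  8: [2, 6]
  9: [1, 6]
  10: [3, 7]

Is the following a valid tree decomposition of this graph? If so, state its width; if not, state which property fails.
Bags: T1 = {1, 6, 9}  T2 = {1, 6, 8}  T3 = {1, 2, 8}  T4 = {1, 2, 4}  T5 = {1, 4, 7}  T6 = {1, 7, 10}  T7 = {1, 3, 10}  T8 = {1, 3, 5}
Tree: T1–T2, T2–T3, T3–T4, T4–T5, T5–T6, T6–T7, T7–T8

Yes; width 2.

Vertex coverage: the bags together contain {1, 2, 3, 4, 5, 6, 7, 8, 9, 10}, the full vertex set. Edge coverage: each edge of G has both endpoints in at least one bag. Running intersection: for every vertex, the bags containing it form a connected subtree. All three properties hold, so this is a valid tree decomposition of width max|bag| − 1 = 2, and hence tw(G) ≤ 2.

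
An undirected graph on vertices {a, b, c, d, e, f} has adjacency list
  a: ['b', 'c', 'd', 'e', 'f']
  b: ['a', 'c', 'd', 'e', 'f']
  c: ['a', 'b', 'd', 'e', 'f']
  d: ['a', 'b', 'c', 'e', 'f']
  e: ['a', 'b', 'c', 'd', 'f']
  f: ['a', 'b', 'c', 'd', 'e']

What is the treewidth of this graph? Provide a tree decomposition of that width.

Treewidth 5.
One optimal decomposition is:
Bags: B1 = {a, b, c, d, e, f}
Tree: (single bag)

A single bag containing all 6 vertices is trivially a valid decomposition of width 5. For the lower bound, the 6 vertices {a, b, c, d, e, f} are pairwise adjacent, and any tree decomposition puts a clique entirely inside one bag — forcing width ≥ 5. Therefore the treewidth is 5.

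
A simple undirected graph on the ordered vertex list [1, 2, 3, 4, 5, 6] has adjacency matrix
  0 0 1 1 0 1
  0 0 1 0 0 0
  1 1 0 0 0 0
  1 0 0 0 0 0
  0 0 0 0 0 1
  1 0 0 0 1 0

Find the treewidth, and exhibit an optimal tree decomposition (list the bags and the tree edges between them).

Every bag has size at most 2, so the width is 2 − 1 = 1 and tw(G) ≤ 1. Since G has at least one edge (e.g. 3–2), it is not an edgeless graph, so tw(G) ≥ 1. Combining the bounds, tw(G) = 1.

Treewidth 1.
One optimal decomposition is:
Bags: B1 = {2, 3}  B2 = {1, 3}  B3 = {1, 6}  B4 = {1, 4}  B5 = {5, 6}
Tree: B1–B2, B2–B3, B2–B4, B3–B5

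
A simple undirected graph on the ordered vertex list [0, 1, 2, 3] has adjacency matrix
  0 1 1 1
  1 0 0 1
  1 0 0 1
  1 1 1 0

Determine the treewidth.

2

A width-2 tree decomposition is:
Bags: B1 = {0, 1, 3}  B2 = {0, 2, 3}
Tree: B1–B2
Each bag holds 3 vertices, so the decomposition has width 2, which upper-bounds the treewidth. Conversely, {0, 1, 3} is a clique of size 3, and the vertices of any clique must share a bag in every tree decomposition; so some bag has ≥ 3 vertices and tw(G) ≥ 2. Hence tw(G) = 2 exactly.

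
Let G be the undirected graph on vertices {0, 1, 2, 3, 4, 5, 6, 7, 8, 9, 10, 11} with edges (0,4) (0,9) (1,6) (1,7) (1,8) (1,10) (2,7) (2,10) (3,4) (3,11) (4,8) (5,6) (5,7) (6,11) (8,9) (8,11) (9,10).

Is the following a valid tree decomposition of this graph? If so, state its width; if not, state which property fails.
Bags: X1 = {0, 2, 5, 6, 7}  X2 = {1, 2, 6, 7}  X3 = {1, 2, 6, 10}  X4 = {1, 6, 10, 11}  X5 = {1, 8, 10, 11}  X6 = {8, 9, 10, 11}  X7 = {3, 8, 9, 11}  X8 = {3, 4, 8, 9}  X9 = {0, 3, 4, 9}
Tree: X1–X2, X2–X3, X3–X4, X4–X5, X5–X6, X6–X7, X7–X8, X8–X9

A tree decomposition must satisfy three properties: every vertex lies in some bag; for every edge, both endpoints lie together in some bag; and for every vertex, the bags containing it form a connected subtree. Here bags containing vertex 0 are not connected in the tree, so the decomposition is invalid.

No — bags containing vertex 0 are not connected in the tree.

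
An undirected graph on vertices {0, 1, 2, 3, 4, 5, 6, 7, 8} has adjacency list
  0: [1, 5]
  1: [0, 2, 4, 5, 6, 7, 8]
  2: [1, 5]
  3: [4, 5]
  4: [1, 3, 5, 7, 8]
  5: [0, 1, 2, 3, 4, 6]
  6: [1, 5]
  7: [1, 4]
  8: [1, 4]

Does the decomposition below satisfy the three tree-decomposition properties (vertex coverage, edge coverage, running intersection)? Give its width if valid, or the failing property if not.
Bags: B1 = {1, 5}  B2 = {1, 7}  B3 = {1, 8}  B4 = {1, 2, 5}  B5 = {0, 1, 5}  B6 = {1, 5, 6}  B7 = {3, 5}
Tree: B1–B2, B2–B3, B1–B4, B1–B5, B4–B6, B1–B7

No — vertex 4 appears in no bag.

A tree decomposition must satisfy three properties: every vertex lies in some bag; for every edge, both endpoints lie together in some bag; and for every vertex, the bags containing it form a connected subtree. Here vertex 4 appears in no bag, so the decomposition is invalid.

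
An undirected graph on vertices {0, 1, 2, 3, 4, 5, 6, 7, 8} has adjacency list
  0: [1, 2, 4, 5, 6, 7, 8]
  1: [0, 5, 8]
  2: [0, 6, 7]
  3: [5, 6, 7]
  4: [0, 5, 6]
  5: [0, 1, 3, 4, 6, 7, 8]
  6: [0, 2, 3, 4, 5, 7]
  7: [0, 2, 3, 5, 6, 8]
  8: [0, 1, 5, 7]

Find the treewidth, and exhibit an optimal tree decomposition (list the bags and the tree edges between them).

The largest bag has 4 vertices, giving width 3; this decomposition certifies tw(G) ≤ 3. For the lower bound, the 4 vertices {0, 2, 6, 7} are pairwise adjacent, and any tree decomposition puts a clique entirely inside one bag — forcing width ≥ 3. Combining the bounds, tw(G) = 3.

Treewidth 3.
One optimal decomposition is:
Bags: B1 = {0, 5, 7, 8}  B2 = {0, 5, 6, 7}  B3 = {0, 1, 5, 8}  B4 = {3, 5, 6, 7}  B5 = {0, 4, 5, 6}  B6 = {0, 2, 6, 7}
Tree: B1–B2, B1–B3, B2–B4, B2–B5, B2–B6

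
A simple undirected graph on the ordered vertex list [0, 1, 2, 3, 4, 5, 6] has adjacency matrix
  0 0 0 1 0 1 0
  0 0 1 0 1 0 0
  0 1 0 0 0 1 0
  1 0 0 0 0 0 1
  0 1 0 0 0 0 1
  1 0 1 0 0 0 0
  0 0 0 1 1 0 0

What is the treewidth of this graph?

A width-2 tree decomposition is:
Bags: B1 = {0, 3, 6}  B2 = {0, 4, 6}  B3 = {0, 1, 4}  B4 = {0, 1, 2}  B5 = {0, 2, 5}
Tree: B1–B2, B2–B3, B3–B4, B4–B5
The largest bag has 3 vertices, giving width 2; this decomposition certifies tw(G) ≤ 2. For the lower bound, G contains the cycle 0–3–6–4–1–2–5–0, so G is not a forest; only forests have treewidth ≤ 1, hence tw(G) ≥ 2. Combining the bounds, tw(G) = 2.

2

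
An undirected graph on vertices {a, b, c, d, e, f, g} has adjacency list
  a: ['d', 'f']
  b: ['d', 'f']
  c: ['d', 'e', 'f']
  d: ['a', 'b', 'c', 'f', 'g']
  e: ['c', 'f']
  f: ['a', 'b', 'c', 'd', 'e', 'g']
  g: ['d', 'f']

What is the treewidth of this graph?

2

A width-2 tree decomposition is:
Bags: B1 = {a, d, f}  B2 = {c, d, f}  B3 = {b, d, f}  B4 = {c, e, f}  B5 = {d, f, g}
Tree: B1–B2, B1–B3, B2–B4, B2–B5
The largest bag has 3 vertices, giving width 2; this decomposition certifies tw(G) ≤ 2. On the other hand G contains the 3-clique {d, f, g}. A clique must lie in a single bag of any decomposition, so no decomposition can have width below 2. Hence tw(G) = 2 exactly.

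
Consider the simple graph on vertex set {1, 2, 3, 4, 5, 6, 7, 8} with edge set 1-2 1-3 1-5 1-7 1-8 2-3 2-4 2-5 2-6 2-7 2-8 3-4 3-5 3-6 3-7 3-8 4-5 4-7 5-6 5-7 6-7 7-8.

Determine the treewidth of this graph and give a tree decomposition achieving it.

The largest bag has 5 vertices, giving width 4; this decomposition certifies tw(G) ≤ 4. For the lower bound, the 5 vertices {1, 2, 3, 7, 8} are pairwise adjacent, and any tree decomposition puts a clique entirely inside one bag — forcing width ≥ 4. Hence tw(G) = 4 exactly.

Treewidth 4.
Bags: B1 = {1, 2, 3, 7, 8}  B2 = {1, 2, 3, 5, 7}  B3 = {2, 3, 4, 5, 7}  B4 = {2, 3, 5, 6, 7}
Tree: B1–B2, B2–B3, B3–B4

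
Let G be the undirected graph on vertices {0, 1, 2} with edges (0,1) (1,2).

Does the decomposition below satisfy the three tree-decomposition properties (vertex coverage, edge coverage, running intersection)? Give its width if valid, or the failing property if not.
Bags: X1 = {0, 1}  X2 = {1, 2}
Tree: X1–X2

Yes; width 1.

Vertex coverage: the bags together contain {0, 1, 2}, the full vertex set. Edge coverage: each edge of G has both endpoints in at least one bag. Running intersection: for every vertex, the bags containing it form a connected subtree. All three properties hold, so this is a valid tree decomposition of width max|bag| − 1 = 1, and hence tw(G) ≤ 1.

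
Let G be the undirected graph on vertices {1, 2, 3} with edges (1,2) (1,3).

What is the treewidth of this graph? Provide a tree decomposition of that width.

Every bag has size at most 2, so the width is 2 − 1 = 1 and tw(G) ≤ 1. Since G has at least one edge (e.g. 1–3), it is not an edgeless graph, so tw(G) ≥ 1. Combining the bounds, tw(G) = 1.

Treewidth 1.
One optimal decomposition is:
Bags: B1 = {1, 3}  B2 = {1, 2}
Tree: B1–B2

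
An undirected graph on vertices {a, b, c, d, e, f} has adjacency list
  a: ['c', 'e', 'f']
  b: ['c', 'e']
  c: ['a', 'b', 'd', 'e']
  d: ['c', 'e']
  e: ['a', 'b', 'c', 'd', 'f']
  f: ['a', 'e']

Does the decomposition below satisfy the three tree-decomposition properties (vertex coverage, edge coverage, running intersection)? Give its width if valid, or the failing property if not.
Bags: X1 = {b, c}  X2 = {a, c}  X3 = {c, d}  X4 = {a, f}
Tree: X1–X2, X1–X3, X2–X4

A tree decomposition must satisfy three properties: every vertex lies in some bag; for every edge, both endpoints lie together in some bag; and for every vertex, the bags containing it form a connected subtree. Here vertex e appears in no bag, so the decomposition is invalid.

No — vertex e appears in no bag.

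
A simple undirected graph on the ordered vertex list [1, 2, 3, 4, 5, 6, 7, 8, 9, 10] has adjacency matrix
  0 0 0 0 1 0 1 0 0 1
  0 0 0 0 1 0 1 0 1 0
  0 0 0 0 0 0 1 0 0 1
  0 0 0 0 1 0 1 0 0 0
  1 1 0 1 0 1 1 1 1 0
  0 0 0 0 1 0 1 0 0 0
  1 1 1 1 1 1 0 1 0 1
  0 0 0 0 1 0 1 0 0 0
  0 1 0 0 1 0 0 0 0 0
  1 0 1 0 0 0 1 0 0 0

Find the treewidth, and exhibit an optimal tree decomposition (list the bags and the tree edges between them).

The largest bag has 3 vertices, giving width 2; this decomposition certifies tw(G) ≤ 2. Conversely, {2, 5, 9} is a clique of size 3, and the vertices of any clique must share a bag in every tree decomposition; so some bag has ≥ 3 vertices and tw(G) ≥ 2. Therefore the treewidth is 2.

Treewidth 2.
Bags: B1 = {2, 5, 7}  B2 = {1, 5, 7}  B3 = {2, 5, 9}  B4 = {5, 7, 8}  B5 = {5, 6, 7}  B6 = {1, 7, 10}  B7 = {3, 7, 10}  B8 = {4, 5, 7}
Tree: B1–B2, B1–B3, B1–B4, B1–B5, B2–B6, B6–B7, B4–B8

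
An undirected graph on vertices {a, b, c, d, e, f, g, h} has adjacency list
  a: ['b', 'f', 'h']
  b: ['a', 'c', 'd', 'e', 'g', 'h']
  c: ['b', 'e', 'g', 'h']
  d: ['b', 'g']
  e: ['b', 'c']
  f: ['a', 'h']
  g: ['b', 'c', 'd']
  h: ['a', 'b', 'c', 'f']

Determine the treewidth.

A width-2 tree decomposition is:
Bags: B1 = {b, c, g}  B2 = {b, c, e}  B3 = {b, c, h}  B4 = {a, b, h}  B5 = {b, d, g}  B6 = {a, f, h}
Tree: B1–B2, B2–B3, B3–B4, B1–B5, B4–B6
Each bag holds 3 vertices, so the decomposition has width 2, which upper-bounds the treewidth. For the lower bound, the 3 vertices {a, f, h} are pairwise adjacent, and any tree decomposition puts a clique entirely inside one bag — forcing width ≥ 2. The upper and lower bounds meet at 2, so that is the treewidth.

2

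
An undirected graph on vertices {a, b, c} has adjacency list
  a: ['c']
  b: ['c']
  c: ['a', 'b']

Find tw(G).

A width-1 tree decomposition is:
Bags: B1 = {b, c}  B2 = {a, c}
Tree: B1–B2
The largest bag has 2 vertices, giving width 1; this decomposition certifies tw(G) ≤ 1. Any graph with an edge has treewidth ≥ 1, and G has the edge c–b. Combining the bounds, tw(G) = 1.

1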